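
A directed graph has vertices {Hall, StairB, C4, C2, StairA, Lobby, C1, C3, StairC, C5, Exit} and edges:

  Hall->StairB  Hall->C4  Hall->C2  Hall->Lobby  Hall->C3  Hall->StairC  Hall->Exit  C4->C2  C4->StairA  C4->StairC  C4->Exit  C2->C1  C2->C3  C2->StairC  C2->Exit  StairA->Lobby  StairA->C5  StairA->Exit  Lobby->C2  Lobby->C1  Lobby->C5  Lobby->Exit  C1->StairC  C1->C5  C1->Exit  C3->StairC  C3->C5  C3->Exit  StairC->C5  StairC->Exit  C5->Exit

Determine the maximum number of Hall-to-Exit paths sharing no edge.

Assign every edge capacity 1; by Menger, the answer equals the max flow.
Path Hall→Exit (+1); total 1.
Path Hall→C4→Exit (+1); total 2.
Path Hall→C2→Exit (+1); total 3.
Path Hall→Lobby→Exit (+1); total 4.
Path Hall→C3→Exit (+1); total 5.
Path Hall→StairC→Exit (+1); total 6.
No residual Hall→Exit path; max flow = 6.
Certifying cut of size 6: {Hall→C2, Hall→C3, Hall→C4, Hall→Exit, Hall→Lobby, Hall→StairC}.

6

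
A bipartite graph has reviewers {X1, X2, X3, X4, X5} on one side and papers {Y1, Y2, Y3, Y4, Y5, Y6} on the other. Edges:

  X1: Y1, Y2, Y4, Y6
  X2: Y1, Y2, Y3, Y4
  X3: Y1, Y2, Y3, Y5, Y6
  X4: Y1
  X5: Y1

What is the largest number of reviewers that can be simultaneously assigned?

Unit-capacity flow: source→left, listed edges, right→sink; max matching = max flow.
Augmenting path X1→Y1 (+1); matched 1.
Augmenting path X2→Y2 (+1); matched 2.
Augmenting path X3→Y3 (+1); matched 3.
Augmenting path X4→Y1→X1→Y4 (+1); matched 4.
No augmenting path remains; maximum matching = 4.
König certificate: {X1, X2, X3, Y1} is a vertex cover of size 4 (every listed pair touches it), so no matching can be larger.

4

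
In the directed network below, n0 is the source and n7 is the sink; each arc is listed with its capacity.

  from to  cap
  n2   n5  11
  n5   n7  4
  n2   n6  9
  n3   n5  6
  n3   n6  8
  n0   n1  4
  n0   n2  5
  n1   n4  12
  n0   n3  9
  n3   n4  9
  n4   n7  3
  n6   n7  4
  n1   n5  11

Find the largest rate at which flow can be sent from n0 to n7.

Augment n0→n1→n4→n7: bottleneck 3, flow now 3.
Augment n0→n1→n5→n7: bottleneck 1, flow now 4.
Augment n0→n2→n5→n7: bottleneck 3, flow now 7.
Augment n0→n2→n6→n7: bottleneck 2, flow now 9.
Augment n0→n3→n6→n7: bottleneck 2, flow now 11.
No augmenting path remains; maximum flow = 11.
In the residual graph, reachable from n0: {n0, n1, n2, n3, n4, n5, n6}.
Min-cut edges: n4→n7 (3), n5→n7 (4), n6→n7 (4); capacity 3 + 4 + 4 = 11.
This cut is saturated, so no flow can exceed 11.

11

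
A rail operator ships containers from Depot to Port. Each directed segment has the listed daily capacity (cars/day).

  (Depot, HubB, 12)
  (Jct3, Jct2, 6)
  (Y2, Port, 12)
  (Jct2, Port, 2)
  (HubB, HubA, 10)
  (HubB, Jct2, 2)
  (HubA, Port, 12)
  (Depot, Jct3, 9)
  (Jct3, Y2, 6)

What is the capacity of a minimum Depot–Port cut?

18

Augment Depot→HubB→Jct2→Port: bottleneck 2, flow now 2.
Augment Depot→HubB→HubA→Port: bottleneck 10, flow now 12.
Augment Depot→Jct3→Y2→Port: bottleneck 6, flow now 18.
No augmenting path remains; maximum flow = 18.
By max-flow min-cut, the minimum cut capacity equals the max flow.
In the residual graph, reachable from Depot: {Depot, HubB, Jct3, Jct2}.
Min-cut edges: HubB→HubA (10), Jct3→Y2 (6), Jct2→Port (2); capacity 10 + 6 + 2 = 18.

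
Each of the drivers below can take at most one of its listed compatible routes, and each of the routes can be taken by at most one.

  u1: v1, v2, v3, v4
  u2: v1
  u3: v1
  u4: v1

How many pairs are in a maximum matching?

Unit-capacity flow: source→left, listed edges, right→sink; max matching = max flow.
Augmenting path u1→v1 (+1); matched 1.
Augmenting path u2→v1→u1→v2 (+1); matched 2.
No augmenting path remains; maximum matching = 2.
König certificate: {u1, v1} is a vertex cover of size 2 (every listed pair touches it), so no matching can be larger.

2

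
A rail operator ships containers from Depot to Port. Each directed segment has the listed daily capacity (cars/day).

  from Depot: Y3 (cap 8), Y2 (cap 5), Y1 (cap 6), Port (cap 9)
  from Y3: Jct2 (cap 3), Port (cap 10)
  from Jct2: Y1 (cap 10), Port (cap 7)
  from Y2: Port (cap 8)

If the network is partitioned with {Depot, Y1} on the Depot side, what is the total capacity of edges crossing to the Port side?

Edges leaving {Depot, Y1}: Depot→Y3 (8), Depot→Y2 (5), Depot→Port (9).
Cut capacity = 8 + 5 + 9 = 22.

22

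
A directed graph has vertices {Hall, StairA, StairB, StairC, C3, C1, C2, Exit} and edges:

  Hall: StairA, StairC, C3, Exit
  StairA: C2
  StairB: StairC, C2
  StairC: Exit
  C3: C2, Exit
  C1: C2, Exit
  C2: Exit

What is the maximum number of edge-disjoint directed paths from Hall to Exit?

4

Assign every edge capacity 1; by Menger, the answer equals the max flow.
Path Hall→Exit (+1); total 1.
Path Hall→StairC→Exit (+1); total 2.
Path Hall→C3→Exit (+1); total 3.
Path Hall→StairA→C2→Exit (+1); total 4.
No residual Hall→Exit path; max flow = 4.
Certifying cut of size 4: {Hall→C3, Hall→Exit, Hall→StairA, Hall→StairC}.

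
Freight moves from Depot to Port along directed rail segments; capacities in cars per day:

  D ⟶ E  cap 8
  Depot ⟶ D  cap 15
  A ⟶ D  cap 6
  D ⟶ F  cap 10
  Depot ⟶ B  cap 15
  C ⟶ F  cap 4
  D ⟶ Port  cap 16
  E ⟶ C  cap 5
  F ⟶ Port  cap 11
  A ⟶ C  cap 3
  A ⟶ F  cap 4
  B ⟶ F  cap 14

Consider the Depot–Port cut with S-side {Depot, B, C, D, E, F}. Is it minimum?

Given cut capacity: 16 + 11 = 27.
Augment Depot→D→Port: bottleneck 15, flow now 15.
Augment Depot→B→F→Port: bottleneck 11, flow now 26.
No augmenting path remains; maximum flow = 26.
In the residual graph, reachable from Depot: {Depot, B, F}.
Min-cut edges: Depot→D (15), F→Port (11); capacity 15 + 11 = 26.
Cut capacity 27 exceeds the max flow 26, so it is not minimum.

No — its capacity is 27, but the minimum cut has capacity 26.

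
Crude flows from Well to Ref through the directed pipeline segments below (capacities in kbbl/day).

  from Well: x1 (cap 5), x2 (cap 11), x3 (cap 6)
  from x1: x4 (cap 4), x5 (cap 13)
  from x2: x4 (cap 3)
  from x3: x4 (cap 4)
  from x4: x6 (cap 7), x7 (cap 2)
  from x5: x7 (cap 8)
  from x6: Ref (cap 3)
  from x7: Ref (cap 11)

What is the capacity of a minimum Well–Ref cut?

10

Augment Well→x1→x4→x6→Ref: bottleneck 3, flow now 3.
Augment Well→x1→x4→x7→Ref: bottleneck 1, flow now 4.
Augment Well→x1→x5→x7→Ref: bottleneck 1, flow now 5.
Augment Well→x2→x4→x7→Ref: bottleneck 1, flow now 6.
Augment Well→x2→x4→x1→x5→x7→Ref: bottleneck 2, flow now 8. (uses reverse residual edge)
Augment Well→x3→x4→x1→x5→x7→Ref: bottleneck 2, flow now 10. (uses reverse residual edge)
No augmenting path remains; maximum flow = 10.
By max-flow min-cut, the minimum cut capacity equals the max flow.
In the residual graph, reachable from Well: {Well, x2, x3, x4, x6}.
Min-cut edges: Well→x1 (5), x4→x7 (2), x6→Ref (3); capacity 5 + 2 + 3 = 10.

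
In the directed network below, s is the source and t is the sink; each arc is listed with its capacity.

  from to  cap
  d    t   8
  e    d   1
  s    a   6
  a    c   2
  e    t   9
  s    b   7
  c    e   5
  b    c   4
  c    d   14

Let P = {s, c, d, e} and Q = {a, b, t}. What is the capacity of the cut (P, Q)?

Edges leaving {s, c, d, e}: s→a (6), s→b (7), d→t (8), e→t (9).
Cut capacity = 6 + 7 + 8 + 9 = 30.

30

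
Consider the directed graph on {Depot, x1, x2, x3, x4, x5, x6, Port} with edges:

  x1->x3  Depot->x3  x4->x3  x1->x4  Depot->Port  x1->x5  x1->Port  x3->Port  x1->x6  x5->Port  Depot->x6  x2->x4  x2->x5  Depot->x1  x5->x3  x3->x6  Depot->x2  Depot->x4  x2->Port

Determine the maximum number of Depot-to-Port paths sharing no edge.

4

Assign every edge capacity 1; by Menger, the answer equals the max flow.
Path Depot→Port (+1); total 1.
Path Depot→x1→Port (+1); total 2.
Path Depot→x2→Port (+1); total 3.
Path Depot→x3→Port (+1); total 4.
No residual Depot→Port path; max flow = 4.
Certifying cut of size 4: {Depot→Port, Depot→x1, Depot→x2, x3→Port}.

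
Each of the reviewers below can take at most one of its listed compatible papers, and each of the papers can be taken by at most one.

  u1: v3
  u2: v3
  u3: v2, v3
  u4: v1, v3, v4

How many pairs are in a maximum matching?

Unit-capacity flow: source→left, listed edges, right→sink; max matching = max flow.
Augmenting path u1→v3 (+1); matched 1.
Augmenting path u3→v2 (+1); matched 2.
Augmenting path u4→v1 (+1); matched 3.
No augmenting path remains; maximum matching = 3.
König certificate: {u3, u4, v3} is a vertex cover of size 3 (every listed pair touches it), so no matching can be larger.

3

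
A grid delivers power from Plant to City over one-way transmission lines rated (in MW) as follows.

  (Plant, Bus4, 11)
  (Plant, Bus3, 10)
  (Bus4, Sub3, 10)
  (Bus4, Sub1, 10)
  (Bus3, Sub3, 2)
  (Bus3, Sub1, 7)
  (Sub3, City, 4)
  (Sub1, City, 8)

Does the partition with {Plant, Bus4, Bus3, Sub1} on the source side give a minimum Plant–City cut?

No — its capacity is 20, but the minimum cut has capacity 12.

Given cut capacity: 10 + 2 + 8 = 20.
Augment Plant→Bus4→Sub3→City: bottleneck 4, flow now 4.
Augment Plant→Bus4→Sub1→City: bottleneck 7, flow now 11.
Augment Plant→Bus3→Sub1→City: bottleneck 1, flow now 12.
No augmenting path remains; maximum flow = 12.
In the residual graph, reachable from Plant: {Plant, Bus4, Bus3, Sub3, Sub1}.
Min-cut edges: Sub3→City (4), Sub1→City (8); capacity 4 + 8 = 12.
Cut capacity 20 exceeds the max flow 12, so it is not minimum.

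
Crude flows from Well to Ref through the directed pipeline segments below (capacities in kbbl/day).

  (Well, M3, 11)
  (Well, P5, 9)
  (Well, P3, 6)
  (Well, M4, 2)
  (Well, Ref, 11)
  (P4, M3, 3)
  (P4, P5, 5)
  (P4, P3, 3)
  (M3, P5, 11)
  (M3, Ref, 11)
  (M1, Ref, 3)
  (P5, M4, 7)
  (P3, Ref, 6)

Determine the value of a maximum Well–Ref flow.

Augment Well→Ref: bottleneck 11, flow now 11.
Augment Well→M3→Ref: bottleneck 11, flow now 22.
Augment Well→P3→Ref: bottleneck 6, flow now 28.
No augmenting path remains; maximum flow = 28.
In the residual graph, reachable from Well: {Well, P5, M4}.
Min-cut edges: Well→M3 (11), Well→P3 (6), Well→Ref (11); capacity 11 + 6 + 11 = 28.
This cut is saturated, so no flow can exceed 28.

28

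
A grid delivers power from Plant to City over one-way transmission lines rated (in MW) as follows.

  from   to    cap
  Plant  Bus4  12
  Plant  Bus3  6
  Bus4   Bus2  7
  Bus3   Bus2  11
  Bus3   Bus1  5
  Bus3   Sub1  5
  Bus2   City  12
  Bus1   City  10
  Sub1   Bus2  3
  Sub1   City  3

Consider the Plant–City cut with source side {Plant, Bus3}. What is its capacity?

Edges leaving {Plant, Bus3}: Plant→Bus4 (12), Bus3→Bus2 (11), Bus3→Bus1 (5), Bus3→Sub1 (5).
Cut capacity = 12 + 11 + 5 + 5 = 33.

33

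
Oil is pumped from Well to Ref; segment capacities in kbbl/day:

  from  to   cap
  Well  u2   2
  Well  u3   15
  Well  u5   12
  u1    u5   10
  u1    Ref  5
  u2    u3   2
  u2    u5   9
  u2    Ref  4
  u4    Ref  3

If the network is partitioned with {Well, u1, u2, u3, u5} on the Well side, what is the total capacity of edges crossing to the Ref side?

Edges leaving {Well, u1, u2, u3, u5}: u1→Ref (5), u2→Ref (4).
Cut capacity = 5 + 4 = 9.

9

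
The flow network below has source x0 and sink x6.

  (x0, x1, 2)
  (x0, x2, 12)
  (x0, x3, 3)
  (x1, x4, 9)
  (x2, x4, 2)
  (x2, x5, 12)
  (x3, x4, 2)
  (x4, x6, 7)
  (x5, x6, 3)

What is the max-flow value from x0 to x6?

9

Augment x0→x1→x4→x6: bottleneck 2, flow now 2.
Augment x0→x2→x4→x6: bottleneck 2, flow now 4.
Augment x0→x2→x5→x6: bottleneck 3, flow now 7.
Augment x0→x3→x4→x6: bottleneck 2, flow now 9.
No augmenting path remains; maximum flow = 9.
In the residual graph, reachable from x0: {x0, x2, x3, x5}.
Min-cut edges: x0→x1 (2), x2→x4 (2), x3→x4 (2), x5→x6 (3); capacity 2 + 2 + 2 + 3 = 9.
This cut is saturated, so no flow can exceed 9.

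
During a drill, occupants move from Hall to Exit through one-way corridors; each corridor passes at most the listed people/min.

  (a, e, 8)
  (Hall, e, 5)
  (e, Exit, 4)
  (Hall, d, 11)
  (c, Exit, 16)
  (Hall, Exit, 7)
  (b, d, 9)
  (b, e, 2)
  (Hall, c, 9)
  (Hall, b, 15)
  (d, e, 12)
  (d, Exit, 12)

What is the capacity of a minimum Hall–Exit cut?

32

Augment Hall→Exit: bottleneck 7, flow now 7.
Augment Hall→c→Exit: bottleneck 9, flow now 16.
Augment Hall→d→Exit: bottleneck 11, flow now 27.
Augment Hall→e→Exit: bottleneck 4, flow now 31.
Augment Hall→b→d→Exit: bottleneck 1, flow now 32.
No augmenting path remains; maximum flow = 32.
By max-flow min-cut, the minimum cut capacity equals the max flow.
In the residual graph, reachable from Hall: {Hall, b, d, e}.
Min-cut edges: Hall→c (9), Hall→Exit (7), d→Exit (12), e→Exit (4); capacity 9 + 7 + 12 + 4 = 32.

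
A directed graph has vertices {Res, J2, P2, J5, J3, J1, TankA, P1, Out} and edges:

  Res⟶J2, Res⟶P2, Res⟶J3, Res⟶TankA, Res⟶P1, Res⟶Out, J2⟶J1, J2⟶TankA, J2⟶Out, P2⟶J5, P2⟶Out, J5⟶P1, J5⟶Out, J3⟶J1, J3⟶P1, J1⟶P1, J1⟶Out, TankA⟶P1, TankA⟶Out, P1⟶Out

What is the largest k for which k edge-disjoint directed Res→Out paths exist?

Assign every edge capacity 1; by Menger, the answer equals the max flow.
Path Res→Out (+1); total 1.
Path Res→J2→Out (+1); total 2.
Path Res→P2→Out (+1); total 3.
Path Res→TankA→Out (+1); total 4.
Path Res→P1→Out (+1); total 5.
Path Res→J3→J1→Out (+1); total 6.
No residual Res→Out path; max flow = 6.
Certifying cut of size 6: {Res→J2, Res→J3, Res→Out, Res→P1, Res→P2, Res→TankA}.

6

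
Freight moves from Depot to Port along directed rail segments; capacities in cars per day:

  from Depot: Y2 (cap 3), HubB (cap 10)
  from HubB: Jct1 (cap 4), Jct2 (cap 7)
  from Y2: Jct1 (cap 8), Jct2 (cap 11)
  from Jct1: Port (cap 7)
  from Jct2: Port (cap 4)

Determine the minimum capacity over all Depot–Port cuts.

Augment Depot→HubB→Jct1→Port: bottleneck 4, flow now 4.
Augment Depot→HubB→Jct2→Port: bottleneck 4, flow now 8.
Augment Depot→Y2→Jct1→Port: bottleneck 3, flow now 11.
No augmenting path remains; maximum flow = 11.
By max-flow min-cut, the minimum cut capacity equals the max flow.
In the residual graph, reachable from Depot: {Depot, HubB, Jct2}.
Min-cut edges: Depot→Y2 (3), HubB→Jct1 (4), Jct2→Port (4); capacity 3 + 4 + 4 = 11.

11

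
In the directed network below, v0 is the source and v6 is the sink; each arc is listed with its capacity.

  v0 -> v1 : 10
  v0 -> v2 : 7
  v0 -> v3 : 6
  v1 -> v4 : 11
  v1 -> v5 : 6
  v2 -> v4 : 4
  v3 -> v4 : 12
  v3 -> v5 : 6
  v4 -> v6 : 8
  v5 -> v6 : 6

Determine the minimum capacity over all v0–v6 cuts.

14

Augment v0→v1→v4→v6: bottleneck 8, flow now 8.
Augment v0→v1→v5→v6: bottleneck 2, flow now 10.
Augment v0→v3→v5→v6: bottleneck 4, flow now 14.
No augmenting path remains; maximum flow = 14.
By max-flow min-cut, the minimum cut capacity equals the max flow.
In the residual graph, reachable from v0: {v0, v1, v2, v3, v4, v5}.
Min-cut edges: v4→v6 (8), v5→v6 (6); capacity 8 + 6 = 14.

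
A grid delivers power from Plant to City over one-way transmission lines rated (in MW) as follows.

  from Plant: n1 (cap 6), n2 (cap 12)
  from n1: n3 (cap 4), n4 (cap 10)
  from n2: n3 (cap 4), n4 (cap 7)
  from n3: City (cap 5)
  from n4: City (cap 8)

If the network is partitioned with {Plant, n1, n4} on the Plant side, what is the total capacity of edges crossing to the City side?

24

Edges leaving {Plant, n1, n4}: Plant→n2 (12), n1→n3 (4), n4→City (8).
Cut capacity = 12 + 4 + 8 = 24.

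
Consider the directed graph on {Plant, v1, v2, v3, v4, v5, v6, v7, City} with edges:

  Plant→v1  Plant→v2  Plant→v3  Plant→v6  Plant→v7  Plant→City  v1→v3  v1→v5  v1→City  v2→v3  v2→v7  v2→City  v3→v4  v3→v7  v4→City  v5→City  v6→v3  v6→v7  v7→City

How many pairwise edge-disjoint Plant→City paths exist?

5

Assign every edge capacity 1; by Menger, the answer equals the max flow.
Path Plant→City (+1); total 1.
Path Plant→v1→City (+1); total 2.
Path Plant→v2→City (+1); total 3.
Path Plant→v7→City (+1); total 4.
Path Plant→v3→v4→City (+1); total 5.
No residual Plant→City path; max flow = 5.
Certifying cut of size 5: {Plant→City, Plant→v1, Plant→v2, v3→v4, v7→City}.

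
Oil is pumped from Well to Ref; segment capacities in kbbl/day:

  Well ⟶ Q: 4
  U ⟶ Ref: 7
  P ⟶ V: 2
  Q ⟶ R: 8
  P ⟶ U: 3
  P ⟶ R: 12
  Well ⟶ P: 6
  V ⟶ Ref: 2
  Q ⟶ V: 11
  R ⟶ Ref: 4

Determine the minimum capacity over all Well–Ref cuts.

Augment Well→P→R→Ref: bottleneck 4, flow now 4.
Augment Well→P→U→Ref: bottleneck 2, flow now 6.
Augment Well→Q→V→Ref: bottleneck 2, flow now 8.
Augment Well→Q→R→P→U→Ref: bottleneck 1, flow now 9. (uses reverse residual edge)
No augmenting path remains; maximum flow = 9.
By max-flow min-cut, the minimum cut capacity equals the max flow.
In the residual graph, reachable from Well: {Well, P, Q, R, V}.
Min-cut edges: P→U (3), R→Ref (4), V→Ref (2); capacity 3 + 4 + 2 = 9.

9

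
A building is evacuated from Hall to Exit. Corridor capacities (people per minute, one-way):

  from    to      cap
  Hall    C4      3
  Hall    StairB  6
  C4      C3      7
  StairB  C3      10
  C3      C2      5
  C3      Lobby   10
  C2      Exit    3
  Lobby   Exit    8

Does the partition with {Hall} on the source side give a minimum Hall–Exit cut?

Yes — it is a minimum cut (capacity 9).

Given cut capacity: 3 + 6 = 9.
Augment Hall→C4→C3→C2→Exit: bottleneck 3, flow now 3.
Augment Hall→StairB→C3→Lobby→Exit: bottleneck 6, flow now 9.
No augmenting path remains; maximum flow = 9.
Cut capacity 9 equals the max flow, so it is a minimum cut.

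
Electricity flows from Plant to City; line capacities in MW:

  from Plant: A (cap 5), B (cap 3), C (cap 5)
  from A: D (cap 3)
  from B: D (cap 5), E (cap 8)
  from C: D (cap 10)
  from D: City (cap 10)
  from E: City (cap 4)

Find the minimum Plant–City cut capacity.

11

Augment Plant→A→D→City: bottleneck 3, flow now 3.
Augment Plant→B→D→City: bottleneck 3, flow now 6.
Augment Plant→C→D→City: bottleneck 4, flow now 10.
Augment Plant→C→D→B→E→City: bottleneck 1, flow now 11. (uses reverse residual edge)
No augmenting path remains; maximum flow = 11.
By max-flow min-cut, the minimum cut capacity equals the max flow.
In the residual graph, reachable from Plant: {Plant, A}.
Min-cut edges: Plant→B (3), Plant→C (5), A→D (3); capacity 3 + 5 + 3 = 11.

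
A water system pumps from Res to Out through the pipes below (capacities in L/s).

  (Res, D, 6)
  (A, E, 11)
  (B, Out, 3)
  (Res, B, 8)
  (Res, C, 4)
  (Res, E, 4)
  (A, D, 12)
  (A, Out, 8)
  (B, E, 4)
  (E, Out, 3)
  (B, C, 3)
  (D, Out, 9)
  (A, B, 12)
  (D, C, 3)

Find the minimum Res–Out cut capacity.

Augment Res→B→Out: bottleneck 3, flow now 3.
Augment Res→D→Out: bottleneck 6, flow now 9.
Augment Res→E→Out: bottleneck 3, flow now 12.
No augmenting path remains; maximum flow = 12.
By max-flow min-cut, the minimum cut capacity equals the max flow.
In the residual graph, reachable from Res: {Res, B, C, E}.
Min-cut edges: Res→D (6), B→Out (3), E→Out (3); capacity 6 + 3 + 3 = 12.

12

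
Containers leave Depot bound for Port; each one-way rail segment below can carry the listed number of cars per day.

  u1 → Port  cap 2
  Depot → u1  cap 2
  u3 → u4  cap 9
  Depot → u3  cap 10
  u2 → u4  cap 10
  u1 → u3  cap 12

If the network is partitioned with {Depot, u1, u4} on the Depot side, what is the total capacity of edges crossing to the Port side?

24

Edges leaving {Depot, u1, u4}: Depot→u3 (10), u1→u3 (12), u1→Port (2).
Cut capacity = 10 + 12 + 2 = 24.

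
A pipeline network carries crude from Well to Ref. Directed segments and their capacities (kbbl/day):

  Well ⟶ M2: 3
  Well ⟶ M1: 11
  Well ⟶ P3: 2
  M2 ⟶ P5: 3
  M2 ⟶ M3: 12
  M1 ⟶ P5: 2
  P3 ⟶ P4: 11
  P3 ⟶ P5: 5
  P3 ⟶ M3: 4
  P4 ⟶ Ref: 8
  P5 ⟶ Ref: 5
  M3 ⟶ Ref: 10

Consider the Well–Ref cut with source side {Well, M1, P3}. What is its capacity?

Edges leaving {Well, M1, P3}: Well→M2 (3), M1→P5 (2), P3→P4 (11), P3→P5 (5), P3→M3 (4).
Cut capacity = 3 + 2 + 11 + 5 + 4 = 25.

25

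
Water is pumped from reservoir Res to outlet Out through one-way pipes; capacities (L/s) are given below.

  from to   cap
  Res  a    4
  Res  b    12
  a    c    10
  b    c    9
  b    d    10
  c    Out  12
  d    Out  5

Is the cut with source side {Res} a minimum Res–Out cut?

Given cut capacity: 4 + 12 = 16.
Augment Res→a→c→Out: bottleneck 4, flow now 4.
Augment Res→b→c→Out: bottleneck 8, flow now 12.
Augment Res→b→d→Out: bottleneck 4, flow now 16.
No augmenting path remains; maximum flow = 16.
Cut capacity 16 equals the max flow, so it is a minimum cut.

Yes — it is a minimum cut (capacity 16).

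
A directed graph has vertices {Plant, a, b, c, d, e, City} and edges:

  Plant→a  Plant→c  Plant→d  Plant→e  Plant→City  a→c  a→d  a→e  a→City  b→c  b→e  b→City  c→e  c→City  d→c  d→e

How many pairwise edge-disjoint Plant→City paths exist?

Assign every edge capacity 1; by Menger, the answer equals the max flow.
Path Plant→City (+1); total 1.
Path Plant→a→City (+1); total 2.
Path Plant→c→City (+1); total 3.
No residual Plant→City path; max flow = 3.
Certifying cut of size 3: {Plant→City, Plant→a, c→City}.

3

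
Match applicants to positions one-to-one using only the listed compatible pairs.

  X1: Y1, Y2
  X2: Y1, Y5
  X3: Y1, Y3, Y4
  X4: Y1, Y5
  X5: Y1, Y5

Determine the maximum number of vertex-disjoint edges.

Unit-capacity flow: source→left, listed edges, right→sink; max matching = max flow.
Augmenting path X1→Y1 (+1); matched 1.
Augmenting path X2→Y5 (+1); matched 2.
Augmenting path X3→Y3 (+1); matched 3.
Augmenting path X4→Y1→X1→Y2 (+1); matched 4.
No augmenting path remains; maximum matching = 4.
König certificate: {X1, X3, Y1, Y5} is a vertex cover of size 4 (every listed pair touches it), so no matching can be larger.

4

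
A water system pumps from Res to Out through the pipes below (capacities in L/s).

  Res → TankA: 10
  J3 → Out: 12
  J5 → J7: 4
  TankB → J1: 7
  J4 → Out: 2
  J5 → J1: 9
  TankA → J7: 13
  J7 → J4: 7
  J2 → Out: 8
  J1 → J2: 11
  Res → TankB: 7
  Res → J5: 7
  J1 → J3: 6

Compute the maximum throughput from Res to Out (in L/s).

16

Augment Res→J5→J1→J2→Out: bottleneck 7, flow now 7.
Augment Res→TankB→J1→J2→Out: bottleneck 1, flow now 8.
Augment Res→TankB→J1→J3→Out: bottleneck 6, flow now 14.
Augment Res→TankA→J7→J4→Out: bottleneck 2, flow now 16.
No augmenting path remains; maximum flow = 16.
In the residual graph, reachable from Res: {Res, TankA, J7, J4}.
Min-cut edges: Res→J5 (7), Res→TankB (7), J4→Out (2); capacity 7 + 7 + 2 = 16.
This cut is saturated, so no flow can exceed 16.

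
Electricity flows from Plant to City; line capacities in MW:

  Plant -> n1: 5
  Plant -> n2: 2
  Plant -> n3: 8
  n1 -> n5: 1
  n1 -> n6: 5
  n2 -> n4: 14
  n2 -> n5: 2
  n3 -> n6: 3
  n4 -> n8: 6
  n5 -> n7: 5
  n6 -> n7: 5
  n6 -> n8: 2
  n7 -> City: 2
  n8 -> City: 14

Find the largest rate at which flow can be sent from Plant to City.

6

Augment Plant→n1→n5→n7→City: bottleneck 1, flow now 1.
Augment Plant→n1→n6→n7→City: bottleneck 1, flow now 2.
Augment Plant→n1→n6→n8→City: bottleneck 2, flow now 4.
Augment Plant→n2→n4→n8→City: bottleneck 2, flow now 6.
No augmenting path remains; maximum flow = 6.
In the residual graph, reachable from Plant: {Plant, n1, n3, n5, n6, n7}.
Min-cut edges: Plant→n2 (2), n6→n8 (2), n7→City (2); capacity 2 + 2 + 2 = 6.
This cut is saturated, so no flow can exceed 6.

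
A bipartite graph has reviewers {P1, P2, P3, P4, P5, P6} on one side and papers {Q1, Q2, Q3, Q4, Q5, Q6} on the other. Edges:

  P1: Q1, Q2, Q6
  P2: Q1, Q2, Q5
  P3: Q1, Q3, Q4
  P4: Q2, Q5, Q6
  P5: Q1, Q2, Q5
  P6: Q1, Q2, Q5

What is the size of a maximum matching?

Unit-capacity flow: source→left, listed edges, right→sink; max matching = max flow.
Augmenting path P1→Q1 (+1); matched 1.
Augmenting path P2→Q2 (+1); matched 2.
Augmenting path P3→Q3 (+1); matched 3.
Augmenting path P4→Q5 (+1); matched 4.
Augmenting path P5→Q1→P1→Q6 (+1); matched 5.
No augmenting path remains; maximum matching = 5.
König certificate: {P3, Q1, Q2, Q5, Q6} is a vertex cover of size 5 (every listed pair touches it), so no matching can be larger.

5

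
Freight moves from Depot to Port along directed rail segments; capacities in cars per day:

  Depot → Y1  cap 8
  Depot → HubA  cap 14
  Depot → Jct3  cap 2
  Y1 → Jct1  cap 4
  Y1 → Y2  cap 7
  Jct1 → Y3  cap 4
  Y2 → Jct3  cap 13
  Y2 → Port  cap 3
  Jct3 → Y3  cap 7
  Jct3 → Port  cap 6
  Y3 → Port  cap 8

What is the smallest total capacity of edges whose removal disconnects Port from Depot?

10

Augment Depot→Jct3→Port: bottleneck 2, flow now 2.
Augment Depot→Y1→Y2→Port: bottleneck 3, flow now 5.
Augment Depot→Y1→Jct1→Y3→Port: bottleneck 4, flow now 9.
Augment Depot→Y1→Y2→Jct3→Port: bottleneck 1, flow now 10.
No augmenting path remains; maximum flow = 10.
By max-flow min-cut, the minimum cut capacity equals the max flow.
In the residual graph, reachable from Depot: {Depot, HubA}.
Min-cut edges: Depot→Y1 (8), Depot→Jct3 (2); capacity 8 + 2 = 10.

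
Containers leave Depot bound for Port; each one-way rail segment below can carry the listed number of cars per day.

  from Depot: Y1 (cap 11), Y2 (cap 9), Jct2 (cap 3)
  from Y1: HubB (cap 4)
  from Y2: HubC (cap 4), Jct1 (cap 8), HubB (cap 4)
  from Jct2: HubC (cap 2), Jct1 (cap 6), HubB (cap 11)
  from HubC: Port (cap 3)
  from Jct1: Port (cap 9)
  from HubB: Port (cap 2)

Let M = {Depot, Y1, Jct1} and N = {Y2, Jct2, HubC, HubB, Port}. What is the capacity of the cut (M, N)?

25

Edges leaving {Depot, Y1, Jct1}: Depot→Y2 (9), Depot→Jct2 (3), Y1→HubB (4), Jct1→Port (9).
Cut capacity = 9 + 3 + 4 + 9 = 25.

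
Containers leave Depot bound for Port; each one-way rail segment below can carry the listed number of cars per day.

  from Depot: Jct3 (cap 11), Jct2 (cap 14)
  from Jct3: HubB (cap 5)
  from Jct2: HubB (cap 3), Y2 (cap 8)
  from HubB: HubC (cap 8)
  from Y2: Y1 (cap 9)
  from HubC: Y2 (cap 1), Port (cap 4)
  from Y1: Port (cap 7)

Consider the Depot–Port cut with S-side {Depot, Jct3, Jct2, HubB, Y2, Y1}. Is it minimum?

No — its capacity is 15, but the minimum cut has capacity 11.

Given cut capacity: 8 + 7 = 15.
Augment Depot→Jct3→HubB→HubC→Port: bottleneck 4, flow now 4.
Augment Depot→Jct2→Y2→Y1→Port: bottleneck 7, flow now 11.
No augmenting path remains; maximum flow = 11.
In the residual graph, reachable from Depot: {Depot, Jct3, Jct2, HubB, Y2, HubC, Y1}.
Min-cut edges: HubC→Port (4), Y1→Port (7); capacity 4 + 7 = 11.
Cut capacity 15 exceeds the max flow 11, so it is not minimum.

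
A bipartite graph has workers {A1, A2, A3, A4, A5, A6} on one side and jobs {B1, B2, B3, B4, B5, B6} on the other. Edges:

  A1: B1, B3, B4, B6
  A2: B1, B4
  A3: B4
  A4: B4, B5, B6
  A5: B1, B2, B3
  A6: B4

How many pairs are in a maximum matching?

5

Unit-capacity flow: source→left, listed edges, right→sink; max matching = max flow.
Augmenting path A1→B1 (+1); matched 1.
Augmenting path A2→B4 (+1); matched 2.
Augmenting path A4→B5 (+1); matched 3.
Augmenting path A5→B2 (+1); matched 4.
Augmenting path A3→B4→A2→B1→A1→B3 (+1); matched 5.
No augmenting path remains; maximum matching = 5.
König certificate: {A1, A2, A4, A5, B4} is a vertex cover of size 5 (every listed pair touches it), so no matching can be larger.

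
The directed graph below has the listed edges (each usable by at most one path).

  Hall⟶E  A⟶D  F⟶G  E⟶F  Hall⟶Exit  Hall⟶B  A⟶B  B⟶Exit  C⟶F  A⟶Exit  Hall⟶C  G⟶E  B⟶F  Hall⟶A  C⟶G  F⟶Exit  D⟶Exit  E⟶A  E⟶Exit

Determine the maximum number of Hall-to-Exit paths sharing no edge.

Assign every edge capacity 1; by Menger, the answer equals the max flow.
Path Hall→Exit (+1); total 1.
Path Hall→A→Exit (+1); total 2.
Path Hall→B→Exit (+1); total 3.
Path Hall→E→Exit (+1); total 4.
Path Hall→C→F→Exit (+1); total 5.
No residual Hall→Exit path; max flow = 5.
Certifying cut of size 5: {Hall→A, Hall→B, Hall→C, Hall→E, Hall→Exit}.

5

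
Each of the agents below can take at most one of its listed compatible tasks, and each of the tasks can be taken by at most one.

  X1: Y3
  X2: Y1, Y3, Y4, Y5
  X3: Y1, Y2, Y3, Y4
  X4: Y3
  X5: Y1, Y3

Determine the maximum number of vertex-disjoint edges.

Unit-capacity flow: source→left, listed edges, right→sink; max matching = max flow.
Augmenting path X1→Y3 (+1); matched 1.
Augmenting path X2→Y1 (+1); matched 2.
Augmenting path X3→Y2 (+1); matched 3.
Augmenting path X5→Y1→X2→Y4 (+1); matched 4.
No augmenting path remains; maximum matching = 4.
König certificate: {X2, X3, X5, Y3} is a vertex cover of size 4 (every listed pair touches it), so no matching can be larger.

4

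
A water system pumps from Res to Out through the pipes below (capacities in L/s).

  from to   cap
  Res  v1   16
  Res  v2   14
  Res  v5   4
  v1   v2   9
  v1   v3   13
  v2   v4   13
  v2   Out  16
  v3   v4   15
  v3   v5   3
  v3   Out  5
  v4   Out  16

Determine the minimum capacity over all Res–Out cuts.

Augment Res→v2→Out: bottleneck 14, flow now 14.
Augment Res→v1→v2→Out: bottleneck 2, flow now 16.
Augment Res→v1→v3→Out: bottleneck 5, flow now 21.
Augment Res→v1→v2→v4→Out: bottleneck 7, flow now 28.
Augment Res→v1→v3→v4→Out: bottleneck 2, flow now 30.
No augmenting path remains; maximum flow = 30.
By max-flow min-cut, the minimum cut capacity equals the max flow.
In the residual graph, reachable from Res: {Res, v5}.
Min-cut edges: Res→v1 (16), Res→v2 (14); capacity 16 + 14 = 30.

30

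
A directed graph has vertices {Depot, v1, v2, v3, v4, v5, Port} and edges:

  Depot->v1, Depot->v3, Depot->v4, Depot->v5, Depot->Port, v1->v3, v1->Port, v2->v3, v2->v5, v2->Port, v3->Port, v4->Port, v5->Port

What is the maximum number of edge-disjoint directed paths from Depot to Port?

5

Assign every edge capacity 1; by Menger, the answer equals the max flow.
Path Depot→Port (+1); total 1.
Path Depot→v1→Port (+1); total 2.
Path Depot→v3→Port (+1); total 3.
Path Depot→v4→Port (+1); total 4.
Path Depot→v5→Port (+1); total 5.
No residual Depot→Port path; max flow = 5.
Certifying cut of size 5: {Depot→Port, Depot→v1, Depot→v3, Depot→v4, Depot→v5}.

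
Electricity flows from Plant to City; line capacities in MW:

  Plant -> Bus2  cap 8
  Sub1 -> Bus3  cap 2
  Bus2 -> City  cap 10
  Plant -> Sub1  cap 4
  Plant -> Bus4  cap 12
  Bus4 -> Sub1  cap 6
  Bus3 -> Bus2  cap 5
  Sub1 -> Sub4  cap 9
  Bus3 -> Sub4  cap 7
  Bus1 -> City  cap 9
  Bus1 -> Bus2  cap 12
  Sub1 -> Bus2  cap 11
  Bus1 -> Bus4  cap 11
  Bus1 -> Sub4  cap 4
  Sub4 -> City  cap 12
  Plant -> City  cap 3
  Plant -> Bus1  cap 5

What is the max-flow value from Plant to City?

Augment Plant→City: bottleneck 3, flow now 3.
Augment Plant→Bus1→City: bottleneck 5, flow now 8.
Augment Plant→Bus2→City: bottleneck 8, flow now 16.
Augment Plant→Sub1→Bus2→City: bottleneck 2, flow now 18.
Augment Plant→Sub1→Sub4→City: bottleneck 2, flow now 20.
Augment Plant→Bus4→Sub1→Sub4→City: bottleneck 6, flow now 26.
No augmenting path remains; maximum flow = 26.
In the residual graph, reachable from Plant: {Plant, Bus4}.
Min-cut edges: Plant→Bus1 (5), Plant→Sub1 (4), Plant→Bus2 (8), Plant→City (3), Bus4→Sub1 (6); capacity 5 + 4 + 8 + 3 + 6 = 26.
This cut is saturated, so no flow can exceed 26.

26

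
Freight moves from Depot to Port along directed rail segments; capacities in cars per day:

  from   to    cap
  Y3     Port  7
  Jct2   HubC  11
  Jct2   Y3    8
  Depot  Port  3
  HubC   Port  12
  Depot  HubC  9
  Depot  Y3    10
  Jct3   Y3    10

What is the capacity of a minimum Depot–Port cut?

Augment Depot→Port: bottleneck 3, flow now 3.
Augment Depot→HubC→Port: bottleneck 9, flow now 12.
Augment Depot→Y3→Port: bottleneck 7, flow now 19.
No augmenting path remains; maximum flow = 19.
By max-flow min-cut, the minimum cut capacity equals the max flow.
In the residual graph, reachable from Depot: {Depot, Y3}.
Min-cut edges: Depot→HubC (9), Depot→Port (3), Y3→Port (7); capacity 9 + 3 + 7 = 19.

19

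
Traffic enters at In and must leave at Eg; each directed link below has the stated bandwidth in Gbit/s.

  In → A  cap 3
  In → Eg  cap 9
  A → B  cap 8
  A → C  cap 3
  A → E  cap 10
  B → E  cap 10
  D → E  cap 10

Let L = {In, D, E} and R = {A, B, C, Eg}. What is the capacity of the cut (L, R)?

Edges leaving {In, D, E}: In→A (3), In→Eg (9).
Cut capacity = 3 + 9 = 12.

12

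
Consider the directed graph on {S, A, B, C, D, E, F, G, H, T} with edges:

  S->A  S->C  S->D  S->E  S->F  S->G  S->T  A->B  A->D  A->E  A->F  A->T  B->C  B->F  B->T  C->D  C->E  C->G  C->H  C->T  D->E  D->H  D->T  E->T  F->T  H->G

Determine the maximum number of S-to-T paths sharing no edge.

Assign every edge capacity 1; by Menger, the answer equals the max flow.
Path S→T (+1); total 1.
Path S→A→T (+1); total 2.
Path S→C→T (+1); total 3.
Path S→D→T (+1); total 4.
Path S→E→T (+1); total 5.
Path S→F→T (+1); total 6.
No residual S→T path; max flow = 6.
Certifying cut of size 6: {S→A, S→C, S→D, S→E, S→F, S→T}.

6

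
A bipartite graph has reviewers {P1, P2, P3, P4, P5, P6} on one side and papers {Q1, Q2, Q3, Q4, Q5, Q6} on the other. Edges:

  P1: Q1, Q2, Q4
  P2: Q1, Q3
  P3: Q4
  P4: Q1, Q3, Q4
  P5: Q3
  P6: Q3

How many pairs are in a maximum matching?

Unit-capacity flow: source→left, listed edges, right→sink; max matching = max flow.
Augmenting path P1→Q1 (+1); matched 1.
Augmenting path P2→Q3 (+1); matched 2.
Augmenting path P3→Q4 (+1); matched 3.
Augmenting path P4→Q1→P1→Q2 (+1); matched 4.
No augmenting path remains; maximum matching = 4.
König certificate: {P1, Q1, Q3, Q4} is a vertex cover of size 4 (every listed pair touches it), so no matching can be larger.

4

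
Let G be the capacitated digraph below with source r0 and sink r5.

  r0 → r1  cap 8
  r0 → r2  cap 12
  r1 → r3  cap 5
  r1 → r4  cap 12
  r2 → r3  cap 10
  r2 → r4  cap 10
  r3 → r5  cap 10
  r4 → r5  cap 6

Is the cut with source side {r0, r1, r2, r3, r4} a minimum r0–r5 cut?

Given cut capacity: 10 + 6 = 16.
Augment r0→r1→r3→r5: bottleneck 5, flow now 5.
Augment r0→r1→r4→r5: bottleneck 3, flow now 8.
Augment r0→r2→r3→r5: bottleneck 5, flow now 13.
Augment r0→r2→r4→r5: bottleneck 3, flow now 16.
No augmenting path remains; maximum flow = 16.
Cut capacity 16 equals the max flow, so it is a minimum cut.

Yes — it is a minimum cut (capacity 16).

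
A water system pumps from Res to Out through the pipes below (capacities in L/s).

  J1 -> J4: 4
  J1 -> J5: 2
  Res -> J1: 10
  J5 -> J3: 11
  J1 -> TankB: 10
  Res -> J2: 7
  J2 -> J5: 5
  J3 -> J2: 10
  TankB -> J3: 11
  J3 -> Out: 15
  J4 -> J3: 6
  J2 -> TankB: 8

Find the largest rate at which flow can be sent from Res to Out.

15

Augment Res→J2→J5→J3→Out: bottleneck 5, flow now 5.
Augment Res→J2→TankB→J3→Out: bottleneck 2, flow now 7.
Augment Res→J1→J4→J3→Out: bottleneck 4, flow now 11.
Augment Res→J1→J5→J3→Out: bottleneck 2, flow now 13.
Augment Res→J1→TankB→J3→Out: bottleneck 2, flow now 15.
No augmenting path remains; maximum flow = 15.
In the residual graph, reachable from Res: {Res, J2, J1, J4, J5, TankB, J3}.
Min-cut edges: J3→Out (15); capacity 15 = 15.
This cut is saturated, so no flow can exceed 15.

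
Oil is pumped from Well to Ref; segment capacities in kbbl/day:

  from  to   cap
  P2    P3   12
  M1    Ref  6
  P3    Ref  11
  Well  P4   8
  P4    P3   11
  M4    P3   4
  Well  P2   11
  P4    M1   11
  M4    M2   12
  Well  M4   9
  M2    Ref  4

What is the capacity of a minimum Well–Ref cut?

Augment Well→P2→P3→Ref: bottleneck 11, flow now 11.
Augment Well→M4→M2→Ref: bottleneck 4, flow now 15.
Augment Well→P4→M1→Ref: bottleneck 6, flow now 21.
No augmenting path remains; maximum flow = 21.
By max-flow min-cut, the minimum cut capacity equals the max flow.
In the residual graph, reachable from Well: {Well, P2, M4, P4, P3, M2, M1}.
Min-cut edges: P3→Ref (11), M2→Ref (4), M1→Ref (6); capacity 11 + 4 + 6 = 21.

21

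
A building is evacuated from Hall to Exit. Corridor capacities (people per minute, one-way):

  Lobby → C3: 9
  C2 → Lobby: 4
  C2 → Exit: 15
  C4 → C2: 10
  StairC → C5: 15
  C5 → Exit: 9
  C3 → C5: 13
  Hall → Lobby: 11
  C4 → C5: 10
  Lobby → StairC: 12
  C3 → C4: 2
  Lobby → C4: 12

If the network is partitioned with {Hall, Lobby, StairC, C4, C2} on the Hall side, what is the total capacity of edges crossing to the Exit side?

49

Edges leaving {Hall, Lobby, StairC, C4, C2}: Lobby→C3 (9), StairC→C5 (15), C4→C5 (10), C2→Exit (15).
Cut capacity = 9 + 15 + 10 + 15 = 49.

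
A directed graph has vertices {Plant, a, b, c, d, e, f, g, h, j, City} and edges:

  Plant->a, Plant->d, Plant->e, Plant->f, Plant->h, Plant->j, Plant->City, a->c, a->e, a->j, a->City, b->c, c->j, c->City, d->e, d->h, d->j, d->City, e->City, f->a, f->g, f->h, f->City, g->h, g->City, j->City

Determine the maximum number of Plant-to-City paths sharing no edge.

6

Assign every edge capacity 1; by Menger, the answer equals the max flow.
Path Plant→City (+1); total 1.
Path Plant→a→City (+1); total 2.
Path Plant→d→City (+1); total 3.
Path Plant→e→City (+1); total 4.
Path Plant→f→City (+1); total 5.
Path Plant→j→City (+1); total 6.
No residual Plant→City path; max flow = 6.
Certifying cut of size 6: {Plant→City, Plant→a, Plant→d, Plant→e, Plant→f, Plant→j}.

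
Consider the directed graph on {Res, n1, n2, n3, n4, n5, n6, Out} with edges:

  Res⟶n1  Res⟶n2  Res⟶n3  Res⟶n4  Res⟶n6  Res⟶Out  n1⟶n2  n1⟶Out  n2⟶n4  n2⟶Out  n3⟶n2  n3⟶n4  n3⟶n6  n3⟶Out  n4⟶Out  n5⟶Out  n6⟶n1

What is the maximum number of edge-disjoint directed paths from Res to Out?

Assign every edge capacity 1; by Menger, the answer equals the max flow.
Path Res→Out (+1); total 1.
Path Res→n1→Out (+1); total 2.
Path Res→n2→Out (+1); total 3.
Path Res→n3→Out (+1); total 4.
Path Res→n4→Out (+1); total 5.
No residual Res→Out path; max flow = 5.
Certifying cut of size 5: {Res→Out, Res→n3, n1→Out, n2→Out, n4→Out}.

5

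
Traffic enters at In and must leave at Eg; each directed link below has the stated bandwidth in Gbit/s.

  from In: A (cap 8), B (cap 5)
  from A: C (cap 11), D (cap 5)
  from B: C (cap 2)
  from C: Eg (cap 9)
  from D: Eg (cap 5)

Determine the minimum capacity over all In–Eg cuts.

Augment In→A→C→Eg: bottleneck 8, flow now 8.
Augment In→B→C→Eg: bottleneck 1, flow now 9.
Augment In→B→C→A→D→Eg: bottleneck 1, flow now 10. (uses reverse residual edge)
No augmenting path remains; maximum flow = 10.
By max-flow min-cut, the minimum cut capacity equals the max flow.
In the residual graph, reachable from In: {In, B}.
Min-cut edges: In→A (8), B→C (2); capacity 8 + 2 = 10.

10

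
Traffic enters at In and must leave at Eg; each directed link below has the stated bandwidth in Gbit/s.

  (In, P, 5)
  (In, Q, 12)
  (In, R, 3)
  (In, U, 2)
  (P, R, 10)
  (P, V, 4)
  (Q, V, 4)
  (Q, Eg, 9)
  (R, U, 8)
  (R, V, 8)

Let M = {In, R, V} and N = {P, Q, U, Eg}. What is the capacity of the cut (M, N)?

Edges leaving {In, R, V}: In→P (5), In→Q (12), In→U (2), R→U (8).
Cut capacity = 5 + 12 + 2 + 8 = 27.

27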